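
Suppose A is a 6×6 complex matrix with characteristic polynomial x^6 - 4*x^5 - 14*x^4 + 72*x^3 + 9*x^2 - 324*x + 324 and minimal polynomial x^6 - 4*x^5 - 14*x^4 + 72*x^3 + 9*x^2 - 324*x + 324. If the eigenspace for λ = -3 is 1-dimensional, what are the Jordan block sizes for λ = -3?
Block sizes for λ = -3: [2]

Step 1 — from the characteristic polynomial, algebraic multiplicity of λ = -3 is 2. From dim ker(A − (-3)·I) = 1, there are exactly 1 Jordan blocks for λ = -3.
Step 2 — from the minimal polynomial, the factor (x + 3)^2 tells us the largest block for λ = -3 has size 2.
Step 3 — with total size 2, 1 blocks, and largest block 2, the block sizes (in nonincreasing order) are [2].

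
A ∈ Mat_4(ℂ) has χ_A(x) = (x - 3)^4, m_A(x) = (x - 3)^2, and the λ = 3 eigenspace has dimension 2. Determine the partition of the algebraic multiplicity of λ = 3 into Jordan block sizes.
Block sizes for λ = 3: [2, 2]

Step 1 — from the characteristic polynomial, algebraic multiplicity of λ = 3 is 4. From dim ker(A − (3)·I) = 2, there are exactly 2 Jordan blocks for λ = 3.
Step 2 — from the minimal polynomial, the factor (x − 3)^2 tells us the largest block for λ = 3 has size 2.
Step 3 — with total size 4, 2 blocks, and largest block 2, the block sizes (in nonincreasing order) are [2, 2].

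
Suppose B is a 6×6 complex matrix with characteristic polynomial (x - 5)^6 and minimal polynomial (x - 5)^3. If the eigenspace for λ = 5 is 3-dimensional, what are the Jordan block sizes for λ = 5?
Block sizes for λ = 5: [3, 2, 1]

Step 1 — from the characteristic polynomial, algebraic multiplicity of λ = 5 is 6. From dim ker(B − (5)·I) = 3, there are exactly 3 Jordan blocks for λ = 5.
Step 2 — from the minimal polynomial, the factor (x − 5)^3 tells us the largest block for λ = 5 has size 3.
Step 3 — with total size 6, 3 blocks, and largest block 3, the block sizes (in nonincreasing order) are [3, 2, 1].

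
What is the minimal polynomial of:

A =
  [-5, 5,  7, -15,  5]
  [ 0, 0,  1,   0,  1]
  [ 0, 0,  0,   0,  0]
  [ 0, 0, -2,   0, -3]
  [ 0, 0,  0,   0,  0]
x^3 + 5*x^2

The characteristic polynomial is χ_A(x) = x^4*(x + 5), so the eigenvalues are known. The minimal polynomial is
  m_A(x) = Π_λ (x − λ)^{k_λ}
where k_λ is the size of the *largest* Jordan block for λ (equivalently, the smallest k with (A − λI)^k v = 0 for every generalised eigenvector v of λ).

  λ = -5: largest Jordan block has size 1, contributing (x + 5)
  λ = 0: largest Jordan block has size 2, contributing (x − 0)^2

So m_A(x) = x^2*(x + 5) = x^3 + 5*x^2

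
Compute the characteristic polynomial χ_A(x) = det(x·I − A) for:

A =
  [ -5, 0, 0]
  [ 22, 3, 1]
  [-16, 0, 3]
x^3 - x^2 - 21*x + 45

Expanding det(x·I − A) (e.g. by cofactor expansion or by noting that A is similar to its Jordan form J, which has the same characteristic polynomial as A) gives
  χ_A(x) = x^3 - x^2 - 21*x + 45
which factors as (x - 3)^2*(x + 5). The eigenvalues (with algebraic multiplicities) are λ = -5 with multiplicity 1, λ = 3 with multiplicity 2.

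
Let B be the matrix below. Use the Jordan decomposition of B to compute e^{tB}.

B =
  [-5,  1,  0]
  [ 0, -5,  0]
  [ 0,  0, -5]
e^{tB} =
  [exp(-5*t), t*exp(-5*t), 0]
  [0, exp(-5*t), 0]
  [0, 0, exp(-5*t)]

Strategy: write B = P · J · P⁻¹ where J is a Jordan canonical form, so e^{tB} = P · e^{tJ} · P⁻¹, and e^{tJ} can be computed block-by-block.

B has Jordan form
J =
  [-5,  1,  0]
  [ 0, -5,  0]
  [ 0,  0, -5]
(up to reordering of blocks).

Per-block formulas:
  For a 1×1 block at λ = -5: exp(t · [-5]) = [e^(-5t)].
  For a 2×2 Jordan block J_2(-5): exp(t · J_2(-5)) = e^(-5t)·(I + t·N), where N is the 2×2 nilpotent shift.

After assembling e^{tJ} and conjugating by P, we get:

e^{tB} =
  [exp(-5*t), t*exp(-5*t), 0]
  [0, exp(-5*t), 0]
  [0, 0, exp(-5*t)]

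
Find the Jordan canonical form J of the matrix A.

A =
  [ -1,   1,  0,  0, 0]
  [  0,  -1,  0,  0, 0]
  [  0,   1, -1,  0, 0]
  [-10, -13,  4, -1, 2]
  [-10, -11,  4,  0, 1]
J_2(-1) ⊕ J_1(-1) ⊕ J_1(-1) ⊕ J_1(1)

The characteristic polynomial is
  det(x·I − A) = x^5 + 3*x^4 + 2*x^3 - 2*x^2 - 3*x - 1 = (x - 1)*(x + 1)^4

Eigenvalues and multiplicities (the geometric multiplicity of λ is n − rank(A − λI), which equals the number of Jordan blocks for λ):
  λ = -1: algebraic multiplicity = 4, geometric multiplicity = 3
  λ = 1: algebraic multiplicity = 1, geometric multiplicity = 1

Determining the block sizes for each eigenvalue:
  λ = -1: 3 blocks summing to 4 forces exactly one block of size 2 and the rest size 1 → block sizes [2, 1, 1]
  λ = 1: one block (gm = 1), so the single block has size am = 1 → block sizes [1]

Assembling the blocks gives a Jordan form
J =
  [-1,  1,  0,  0, 0]
  [ 0, -1,  0,  0, 0]
  [ 0,  0, -1,  0, 0]
  [ 0,  0,  0, -1, 0]
  [ 0,  0,  0,  0, 1]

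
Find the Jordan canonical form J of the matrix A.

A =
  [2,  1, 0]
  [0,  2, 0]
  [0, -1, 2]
J_2(2) ⊕ J_1(2)

The characteristic polynomial is
  det(x·I − A) = x^3 - 6*x^2 + 12*x - 8 = (x - 2)^3

Eigenvalues and multiplicities (the geometric multiplicity of λ is n − rank(A − λI), which equals the number of Jordan blocks for λ):
  λ = 2: algebraic multiplicity = 3, geometric multiplicity = 2

Determining the block sizes for each eigenvalue:
  λ = 2: 2 blocks summing to 3 forces exactly one block of size 2 and the rest size 1 → block sizes [2, 1]

Assembling the blocks gives a Jordan form
J =
  [2, 1, 0]
  [0, 2, 0]
  [0, 0, 2]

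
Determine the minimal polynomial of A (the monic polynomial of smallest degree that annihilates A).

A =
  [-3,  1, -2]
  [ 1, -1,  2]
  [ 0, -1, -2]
x^3 + 6*x^2 + 12*x + 8

The characteristic polynomial is χ_A(x) = (x + 2)^3, so the eigenvalues are known. The minimal polynomial is
  m_A(x) = Π_λ (x − λ)^{k_λ}
where k_λ is the size of the *largest* Jordan block for λ (equivalently, the smallest k with (A − λI)^k v = 0 for every generalised eigenvector v of λ).

  λ = -2: largest Jordan block has size 3, contributing (x + 2)^3

So m_A(x) = (x + 2)^3 = x^3 + 6*x^2 + 12*x + 8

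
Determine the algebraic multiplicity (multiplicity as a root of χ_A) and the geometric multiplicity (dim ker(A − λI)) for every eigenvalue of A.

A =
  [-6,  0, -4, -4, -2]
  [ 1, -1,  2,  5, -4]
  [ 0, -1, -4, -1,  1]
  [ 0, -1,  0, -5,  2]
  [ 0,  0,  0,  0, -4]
λ = -4: alg = 5, geom = 2

Step 1 — factor the characteristic polynomial to read off the algebraic multiplicities:
  χ_A(x) = (x + 4)^5

Step 2 — compute geometric multiplicities via the rank-nullity identity g(λ) = n − rank(A − λI):
  rank(A − (-4)·I) = 3, so dim ker(A − (-4)·I) = n − 3 = 2

Summary:
  λ = -4: algebraic multiplicity = 5, geometric multiplicity = 2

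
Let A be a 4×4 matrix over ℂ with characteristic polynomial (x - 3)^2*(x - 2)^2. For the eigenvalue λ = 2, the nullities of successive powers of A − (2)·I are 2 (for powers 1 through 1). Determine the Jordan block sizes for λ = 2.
Block sizes for λ = 2: [1, 1]

From the dimensions of kernels of powers, the number of Jordan blocks of size at least j is d_j − d_{j−1} where d_j = dim ker(N^j) (with d_0 = 0). Computing the differences gives [2].
The number of blocks of size exactly k is (#blocks of size ≥ k) − (#blocks of size ≥ k + 1), so the partition is: 2 block(s) of size 1.
In nonincreasing order the block sizes are [1, 1].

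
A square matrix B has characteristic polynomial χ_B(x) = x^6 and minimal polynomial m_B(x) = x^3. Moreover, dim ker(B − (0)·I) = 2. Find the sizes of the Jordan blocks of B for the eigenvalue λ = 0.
Block sizes for λ = 0: [3, 3]

Step 1 — from the characteristic polynomial, algebraic multiplicity of λ = 0 is 6. From dim ker(B − (0)·I) = 2, there are exactly 2 Jordan blocks for λ = 0.
Step 2 — from the minimal polynomial, the factor (x − 0)^3 tells us the largest block for λ = 0 has size 3.
Step 3 — with total size 6, 2 blocks, and largest block 3, the block sizes (in nonincreasing order) are [3, 3].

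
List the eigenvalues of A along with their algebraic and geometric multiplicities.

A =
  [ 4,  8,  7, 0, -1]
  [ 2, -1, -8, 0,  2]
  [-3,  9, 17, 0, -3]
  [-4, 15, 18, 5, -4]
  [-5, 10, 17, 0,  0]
λ = 5: alg = 5, geom = 2

Step 1 — factor the characteristic polynomial to read off the algebraic multiplicities:
  χ_A(x) = (x - 5)^5

Step 2 — compute geometric multiplicities via the rank-nullity identity g(λ) = n − rank(A − λI):
  rank(A − (5)·I) = 3, so dim ker(A − (5)·I) = n − 3 = 2

Summary:
  λ = 5: algebraic multiplicity = 5, geometric multiplicity = 2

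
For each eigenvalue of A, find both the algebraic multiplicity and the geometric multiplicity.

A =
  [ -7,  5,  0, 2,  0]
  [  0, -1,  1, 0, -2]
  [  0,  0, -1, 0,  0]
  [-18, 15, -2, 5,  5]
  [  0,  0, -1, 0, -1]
λ = -1: alg = 5, geom = 2

Step 1 — factor the characteristic polynomial to read off the algebraic multiplicities:
  χ_A(x) = (x + 1)^5

Step 2 — compute geometric multiplicities via the rank-nullity identity g(λ) = n − rank(A − λI):
  rank(A − (-1)·I) = 3, so dim ker(A − (-1)·I) = n − 3 = 2

Summary:
  λ = -1: algebraic multiplicity = 5, geometric multiplicity = 2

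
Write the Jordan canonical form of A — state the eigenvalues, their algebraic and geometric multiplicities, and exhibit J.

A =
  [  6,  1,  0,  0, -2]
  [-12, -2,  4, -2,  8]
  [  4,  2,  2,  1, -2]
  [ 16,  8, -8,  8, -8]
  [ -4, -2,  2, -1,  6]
J_2(4) ⊕ J_2(4) ⊕ J_1(4)

The characteristic polynomial is
  det(x·I − A) = x^5 - 20*x^4 + 160*x^3 - 640*x^2 + 1280*x - 1024 = (x - 4)^5

Eigenvalues and multiplicities (the geometric multiplicity of λ is n − rank(A − λI), which equals the number of Jordan blocks for λ):
  λ = 4: algebraic multiplicity = 5, geometric multiplicity = 3

Determining the block sizes for each eigenvalue:
  λ = 4: with am = 5 and gm = 3, the partition is not yet determined (e.g. several partitions of 5 into 3 parts exist). Let N = A − (4)·I. Computing rank(N^1) = 2, rank(N^2) = 0; the number of blocks of size ≥ j is rank(N^{j−1}) − rank(N^j), giving [3, 2]. So we have 2 block(s) of size 2, 1 block(s) of size 1 → block sizes [2, 2, 1]

Assembling the blocks gives a Jordan form
J =
  [4, 1, 0, 0, 0]
  [0, 4, 0, 0, 0]
  [0, 0, 4, 1, 0]
  [0, 0, 0, 4, 0]
  [0, 0, 0, 0, 4]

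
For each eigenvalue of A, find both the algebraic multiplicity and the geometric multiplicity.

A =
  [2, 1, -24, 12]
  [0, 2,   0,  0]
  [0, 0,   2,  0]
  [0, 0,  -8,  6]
λ = 2: alg = 3, geom = 2; λ = 6: alg = 1, geom = 1

Step 1 — factor the characteristic polynomial to read off the algebraic multiplicities:
  χ_A(x) = (x - 6)*(x - 2)^3

Step 2 — compute geometric multiplicities via the rank-nullity identity g(λ) = n − rank(A − λI):
  rank(A − (2)·I) = 2, so dim ker(A − (2)·I) = n − 2 = 2
  rank(A − (6)·I) = 3, so dim ker(A − (6)·I) = n − 3 = 1

Summary:
  λ = 2: algebraic multiplicity = 3, geometric multiplicity = 2
  λ = 6: algebraic multiplicity = 1, geometric multiplicity = 1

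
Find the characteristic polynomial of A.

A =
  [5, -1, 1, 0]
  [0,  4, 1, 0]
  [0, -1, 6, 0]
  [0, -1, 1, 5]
x^4 - 20*x^3 + 150*x^2 - 500*x + 625

Expanding det(x·I − A) (e.g. by cofactor expansion or by noting that A is similar to its Jordan form J, which has the same characteristic polynomial as A) gives
  χ_A(x) = x^4 - 20*x^3 + 150*x^2 - 500*x + 625
which factors as (x - 5)^4. The eigenvalues (with algebraic multiplicities) are λ = 5 with multiplicity 4.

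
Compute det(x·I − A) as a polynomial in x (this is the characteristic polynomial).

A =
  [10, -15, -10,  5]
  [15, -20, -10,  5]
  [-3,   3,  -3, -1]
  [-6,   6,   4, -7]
x^4 + 20*x^3 + 150*x^2 + 500*x + 625

Expanding det(x·I − A) (e.g. by cofactor expansion or by noting that A is similar to its Jordan form J, which has the same characteristic polynomial as A) gives
  χ_A(x) = x^4 + 20*x^3 + 150*x^2 + 500*x + 625
which factors as (x + 5)^4. The eigenvalues (with algebraic multiplicities) are λ = -5 with multiplicity 4.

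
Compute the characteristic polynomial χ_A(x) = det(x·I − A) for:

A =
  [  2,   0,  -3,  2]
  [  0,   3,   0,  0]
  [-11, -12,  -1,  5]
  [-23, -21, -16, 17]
x^4 - 21*x^3 + 162*x^2 - 540*x + 648

Expanding det(x·I − A) (e.g. by cofactor expansion or by noting that A is similar to its Jordan form J, which has the same characteristic polynomial as A) gives
  χ_A(x) = x^4 - 21*x^3 + 162*x^2 - 540*x + 648
which factors as (x - 6)^3*(x - 3). The eigenvalues (with algebraic multiplicities) are λ = 3 with multiplicity 1, λ = 6 with multiplicity 3.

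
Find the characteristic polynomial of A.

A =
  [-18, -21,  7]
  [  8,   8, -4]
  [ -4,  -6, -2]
x^3 + 12*x^2 + 48*x + 64

Expanding det(x·I − A) (e.g. by cofactor expansion or by noting that A is similar to its Jordan form J, which has the same characteristic polynomial as A) gives
  χ_A(x) = x^3 + 12*x^2 + 48*x + 64
which factors as (x + 4)^3. The eigenvalues (with algebraic multiplicities) are λ = -4 with multiplicity 3.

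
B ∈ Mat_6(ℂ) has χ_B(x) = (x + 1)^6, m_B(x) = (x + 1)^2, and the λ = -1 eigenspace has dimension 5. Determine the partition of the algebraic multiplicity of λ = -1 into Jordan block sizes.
Block sizes for λ = -1: [2, 1, 1, 1, 1]

Step 1 — from the characteristic polynomial, algebraic multiplicity of λ = -1 is 6. From dim ker(B − (-1)·I) = 5, there are exactly 5 Jordan blocks for λ = -1.
Step 2 — from the minimal polynomial, the factor (x + 1)^2 tells us the largest block for λ = -1 has size 2.
Step 3 — with total size 6, 5 blocks, and largest block 2, the block sizes (in nonincreasing order) are [2, 1, 1, 1, 1].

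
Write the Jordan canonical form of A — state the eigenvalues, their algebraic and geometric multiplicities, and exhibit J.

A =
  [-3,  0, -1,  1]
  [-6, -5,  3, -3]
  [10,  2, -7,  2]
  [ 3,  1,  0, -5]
J_3(-5) ⊕ J_1(-5)

The characteristic polynomial is
  det(x·I − A) = x^4 + 20*x^3 + 150*x^2 + 500*x + 625 = (x + 5)^4

Eigenvalues and multiplicities (the geometric multiplicity of λ is n − rank(A − λI), which equals the number of Jordan blocks for λ):
  λ = -5: algebraic multiplicity = 4, geometric multiplicity = 2

Determining the block sizes for each eigenvalue:
  λ = -5: with am = 4 and gm = 2, the partition is not yet determined (e.g. several partitions of 4 into 2 parts exist). Let N = A − (-5)·I. Computing rank(N^1) = 2, rank(N^2) = 1, rank(N^3) = 0; the number of blocks of size ≥ j is rank(N^{j−1}) − rank(N^j), giving [2, 1, 1]. So we have 1 block(s) of size 3, 1 block(s) of size 1 → block sizes [3, 1]

Assembling the blocks gives a Jordan form
J =
  [-5,  1,  0,  0]
  [ 0, -5,  1,  0]
  [ 0,  0, -5,  0]
  [ 0,  0,  0, -5]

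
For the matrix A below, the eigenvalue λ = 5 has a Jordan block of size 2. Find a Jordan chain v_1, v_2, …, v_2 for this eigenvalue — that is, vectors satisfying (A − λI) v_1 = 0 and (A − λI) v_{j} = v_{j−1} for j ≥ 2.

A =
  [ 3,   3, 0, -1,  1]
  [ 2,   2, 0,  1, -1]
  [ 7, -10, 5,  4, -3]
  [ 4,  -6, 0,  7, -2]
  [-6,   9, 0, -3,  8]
A Jordan chain for λ = 5 of length 2:
v_1 = (-2, 2, 7, 4, -6)ᵀ
v_2 = (1, 0, 0, 0, 0)ᵀ

Let N = A − (5)·I. We want v_2 with N^2 v_2 = 0 but N^1 v_2 ≠ 0; then v_{j-1} := N · v_j for j = 2, …, 2.

Pick v_2 = (1, 0, 0, 0, 0)ᵀ.
Then v_1 = N · v_2 = (-2, 2, 7, 4, -6)ᵀ.

Sanity check: (A − (5)·I) v_1 = (0, 0, 0, 0, 0)ᵀ = 0. ✓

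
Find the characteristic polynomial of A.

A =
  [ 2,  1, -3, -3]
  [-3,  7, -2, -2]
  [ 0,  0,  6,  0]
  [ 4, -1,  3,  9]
x^4 - 24*x^3 + 216*x^2 - 864*x + 1296

Expanding det(x·I − A) (e.g. by cofactor expansion or by noting that A is similar to its Jordan form J, which has the same characteristic polynomial as A) gives
  χ_A(x) = x^4 - 24*x^3 + 216*x^2 - 864*x + 1296
which factors as (x - 6)^4. The eigenvalues (with algebraic multiplicities) are λ = 6 with multiplicity 4.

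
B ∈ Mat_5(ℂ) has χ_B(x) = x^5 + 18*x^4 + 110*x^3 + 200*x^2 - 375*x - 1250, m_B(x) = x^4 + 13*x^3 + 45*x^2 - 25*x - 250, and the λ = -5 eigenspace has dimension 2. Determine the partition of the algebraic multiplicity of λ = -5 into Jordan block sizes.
Block sizes for λ = -5: [3, 1]

Step 1 — from the characteristic polynomial, algebraic multiplicity of λ = -5 is 4. From dim ker(B − (-5)·I) = 2, there are exactly 2 Jordan blocks for λ = -5.
Step 2 — from the minimal polynomial, the factor (x + 5)^3 tells us the largest block for λ = -5 has size 3.
Step 3 — with total size 4, 2 blocks, and largest block 3, the block sizes (in nonincreasing order) are [3, 1].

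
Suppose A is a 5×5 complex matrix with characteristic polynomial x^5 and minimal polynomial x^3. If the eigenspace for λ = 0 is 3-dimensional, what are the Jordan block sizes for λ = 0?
Block sizes for λ = 0: [3, 1, 1]

Step 1 — from the characteristic polynomial, algebraic multiplicity of λ = 0 is 5. From dim ker(A − (0)·I) = 3, there are exactly 3 Jordan blocks for λ = 0.
Step 2 — from the minimal polynomial, the factor (x − 0)^3 tells us the largest block for λ = 0 has size 3.
Step 3 — with total size 5, 3 blocks, and largest block 3, the block sizes (in nonincreasing order) are [3, 1, 1].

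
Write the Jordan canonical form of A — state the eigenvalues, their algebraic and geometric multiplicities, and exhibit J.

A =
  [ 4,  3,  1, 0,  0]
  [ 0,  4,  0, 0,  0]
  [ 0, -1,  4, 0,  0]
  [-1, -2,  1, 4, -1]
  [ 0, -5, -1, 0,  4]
J_3(4) ⊕ J_2(4)

The characteristic polynomial is
  det(x·I − A) = x^5 - 20*x^4 + 160*x^3 - 640*x^2 + 1280*x - 1024 = (x - 4)^5

Eigenvalues and multiplicities (the geometric multiplicity of λ is n − rank(A − λI), which equals the number of Jordan blocks for λ):
  λ = 4: algebraic multiplicity = 5, geometric multiplicity = 2

Determining the block sizes for each eigenvalue:
  λ = 4: with am = 5 and gm = 2, the partition is not yet determined (e.g. several partitions of 5 into 2 parts exist). Let N = A − (4)·I. Computing rank(N^1) = 3, rank(N^2) = 1, rank(N^3) = 0; the number of blocks of size ≥ j is rank(N^{j−1}) − rank(N^j), giving [2, 2, 1]. So we have 1 block(s) of size 3, 1 block(s) of size 2 → block sizes [3, 2]

Assembling the blocks gives a Jordan form
J =
  [4, 1, 0, 0, 0]
  [0, 4, 1, 0, 0]
  [0, 0, 4, 0, 0]
  [0, 0, 0, 4, 1]
  [0, 0, 0, 0, 4]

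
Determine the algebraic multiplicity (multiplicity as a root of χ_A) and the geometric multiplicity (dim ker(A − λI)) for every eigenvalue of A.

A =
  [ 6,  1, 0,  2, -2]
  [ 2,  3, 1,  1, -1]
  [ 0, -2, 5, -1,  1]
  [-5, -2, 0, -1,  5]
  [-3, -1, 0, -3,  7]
λ = 4: alg = 5, geom = 2

Step 1 — factor the characteristic polynomial to read off the algebraic multiplicities:
  χ_A(x) = (x - 4)^5

Step 2 — compute geometric multiplicities via the rank-nullity identity g(λ) = n − rank(A − λI):
  rank(A − (4)·I) = 3, so dim ker(A − (4)·I) = n − 3 = 2

Summary:
  λ = 4: algebraic multiplicity = 5, geometric multiplicity = 2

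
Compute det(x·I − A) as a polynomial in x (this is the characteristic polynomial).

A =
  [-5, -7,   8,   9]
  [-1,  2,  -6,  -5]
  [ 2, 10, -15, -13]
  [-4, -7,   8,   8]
x^4 + 10*x^3 + 33*x^2 + 40*x + 16

Expanding det(x·I − A) (e.g. by cofactor expansion or by noting that A is similar to its Jordan form J, which has the same characteristic polynomial as A) gives
  χ_A(x) = x^4 + 10*x^3 + 33*x^2 + 40*x + 16
which factors as (x + 1)^2*(x + 4)^2. The eigenvalues (with algebraic multiplicities) are λ = -4 with multiplicity 2, λ = -1 with multiplicity 2.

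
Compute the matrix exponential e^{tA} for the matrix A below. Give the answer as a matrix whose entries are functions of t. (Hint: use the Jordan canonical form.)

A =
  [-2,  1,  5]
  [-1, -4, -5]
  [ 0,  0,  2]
e^{tA} =
  [t*exp(-3*t) + exp(-3*t), t*exp(-3*t), exp(2*t) - exp(-3*t)]
  [-t*exp(-3*t), -t*exp(-3*t) + exp(-3*t), -exp(2*t) + exp(-3*t)]
  [0, 0, exp(2*t)]

Strategy: write A = P · J · P⁻¹ where J is a Jordan canonical form, so e^{tA} = P · e^{tJ} · P⁻¹, and e^{tJ} can be computed block-by-block.

A has Jordan form
J =
  [-3,  1, 0]
  [ 0, -3, 0]
  [ 0,  0, 2]
(up to reordering of blocks).

Per-block formulas:
  For a 1×1 block at λ = 2: exp(t · [2]) = [e^(2t)].
  For a 2×2 Jordan block J_2(-3): exp(t · J_2(-3)) = e^(-3t)·(I + t·N), where N is the 2×2 nilpotent shift.

After assembling e^{tJ} and conjugating by P, we get:

e^{tA} =
  [t*exp(-3*t) + exp(-3*t), t*exp(-3*t), exp(2*t) - exp(-3*t)]
  [-t*exp(-3*t), -t*exp(-3*t) + exp(-3*t), -exp(2*t) + exp(-3*t)]
  [0, 0, exp(2*t)]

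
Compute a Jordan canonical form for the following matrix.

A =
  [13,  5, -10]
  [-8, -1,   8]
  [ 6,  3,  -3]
J_2(3) ⊕ J_1(3)

The characteristic polynomial is
  det(x·I − A) = x^3 - 9*x^2 + 27*x - 27 = (x - 3)^3

Eigenvalues and multiplicities (the geometric multiplicity of λ is n − rank(A − λI), which equals the number of Jordan blocks for λ):
  λ = 3: algebraic multiplicity = 3, geometric multiplicity = 2

Determining the block sizes for each eigenvalue:
  λ = 3: 2 blocks summing to 3 forces exactly one block of size 2 and the rest size 1 → block sizes [2, 1]

Assembling the blocks gives a Jordan form
J =
  [3, 1, 0]
  [0, 3, 0]
  [0, 0, 3]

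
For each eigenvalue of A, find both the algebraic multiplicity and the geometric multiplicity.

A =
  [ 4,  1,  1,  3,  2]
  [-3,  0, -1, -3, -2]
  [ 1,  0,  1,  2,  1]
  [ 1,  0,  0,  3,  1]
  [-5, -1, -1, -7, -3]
λ = 1: alg = 5, geom = 3

Step 1 — factor the characteristic polynomial to read off the algebraic multiplicities:
  χ_A(x) = (x - 1)^5

Step 2 — compute geometric multiplicities via the rank-nullity identity g(λ) = n − rank(A − λI):
  rank(A − (1)·I) = 2, so dim ker(A − (1)·I) = n − 2 = 3

Summary:
  λ = 1: algebraic multiplicity = 5, geometric multiplicity = 3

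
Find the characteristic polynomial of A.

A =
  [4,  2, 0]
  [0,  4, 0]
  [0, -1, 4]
x^3 - 12*x^2 + 48*x - 64

Expanding det(x·I − A) (e.g. by cofactor expansion or by noting that A is similar to its Jordan form J, which has the same characteristic polynomial as A) gives
  χ_A(x) = x^3 - 12*x^2 + 48*x - 64
which factors as (x - 4)^3. The eigenvalues (with algebraic multiplicities) are λ = 4 with multiplicity 3.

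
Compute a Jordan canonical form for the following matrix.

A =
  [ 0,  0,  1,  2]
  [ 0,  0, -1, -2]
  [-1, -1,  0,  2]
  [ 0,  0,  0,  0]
J_3(0) ⊕ J_1(0)

The characteristic polynomial is
  det(x·I − A) = x^4

Eigenvalues and multiplicities (the geometric multiplicity of λ is n − rank(A − λI), which equals the number of Jordan blocks for λ):
  λ = 0: algebraic multiplicity = 4, geometric multiplicity = 2

Determining the block sizes for each eigenvalue:
  λ = 0: with am = 4 and gm = 2, the partition is not yet determined (e.g. several partitions of 4 into 2 parts exist). Let N = A − (0)·I. Computing rank(N^1) = 2, rank(N^2) = 1, rank(N^3) = 0; the number of blocks of size ≥ j is rank(N^{j−1}) − rank(N^j), giving [2, 1, 1]. So we have 1 block(s) of size 3, 1 block(s) of size 1 → block sizes [3, 1]

Assembling the blocks gives a Jordan form
J =
  [0, 1, 0, 0]
  [0, 0, 1, 0]
  [0, 0, 0, 0]
  [0, 0, 0, 0]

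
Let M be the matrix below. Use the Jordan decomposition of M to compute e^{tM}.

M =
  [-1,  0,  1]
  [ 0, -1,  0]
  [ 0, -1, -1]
e^{tM} =
  [exp(-t), -t^2*exp(-t)/2, t*exp(-t)]
  [0, exp(-t), 0]
  [0, -t*exp(-t), exp(-t)]

Strategy: write M = P · J · P⁻¹ where J is a Jordan canonical form, so e^{tM} = P · e^{tJ} · P⁻¹, and e^{tJ} can be computed block-by-block.

M has Jordan form
J =
  [-1,  1,  0]
  [ 0, -1,  1]
  [ 0,  0, -1]
(up to reordering of blocks).

Per-block formulas:
  For a 3×3 Jordan block J_3(-1): exp(t · J_3(-1)) = e^(-1t)·(I + t·N + (t^2/2)·N^2), where N is the 3×3 nilpotent shift.

After assembling e^{tJ} and conjugating by P, we get:

e^{tM} =
  [exp(-t), -t^2*exp(-t)/2, t*exp(-t)]
  [0, exp(-t), 0]
  [0, -t*exp(-t), exp(-t)]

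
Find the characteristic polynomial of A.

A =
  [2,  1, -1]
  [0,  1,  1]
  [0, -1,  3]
x^3 - 6*x^2 + 12*x - 8

Expanding det(x·I − A) (e.g. by cofactor expansion or by noting that A is similar to its Jordan form J, which has the same characteristic polynomial as A) gives
  χ_A(x) = x^3 - 6*x^2 + 12*x - 8
which factors as (x - 2)^3. The eigenvalues (with algebraic multiplicities) are λ = 2 with multiplicity 3.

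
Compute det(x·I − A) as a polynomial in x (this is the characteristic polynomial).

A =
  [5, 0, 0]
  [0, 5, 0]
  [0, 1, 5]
x^3 - 15*x^2 + 75*x - 125

Expanding det(x·I − A) (e.g. by cofactor expansion or by noting that A is similar to its Jordan form J, which has the same characteristic polynomial as A) gives
  χ_A(x) = x^3 - 15*x^2 + 75*x - 125
which factors as (x - 5)^3. The eigenvalues (with algebraic multiplicities) are λ = 5 with multiplicity 3.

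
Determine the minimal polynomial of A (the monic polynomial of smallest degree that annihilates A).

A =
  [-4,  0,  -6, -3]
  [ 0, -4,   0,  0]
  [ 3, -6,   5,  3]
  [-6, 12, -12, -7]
x^2 + 5*x + 4

The characteristic polynomial is χ_A(x) = (x + 1)^2*(x + 4)^2, so the eigenvalues are known. The minimal polynomial is
  m_A(x) = Π_λ (x − λ)^{k_λ}
where k_λ is the size of the *largest* Jordan block for λ (equivalently, the smallest k with (A − λI)^k v = 0 for every generalised eigenvector v of λ).

  λ = -4: largest Jordan block has size 1, contributing (x + 4)
  λ = -1: largest Jordan block has size 1, contributing (x + 1)

So m_A(x) = (x + 1)*(x + 4) = x^2 + 5*x + 4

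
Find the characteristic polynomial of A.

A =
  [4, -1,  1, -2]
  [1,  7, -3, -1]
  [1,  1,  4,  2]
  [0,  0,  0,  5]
x^4 - 20*x^3 + 150*x^2 - 500*x + 625

Expanding det(x·I − A) (e.g. by cofactor expansion or by noting that A is similar to its Jordan form J, which has the same characteristic polynomial as A) gives
  χ_A(x) = x^4 - 20*x^3 + 150*x^2 - 500*x + 625
which factors as (x - 5)^4. The eigenvalues (with algebraic multiplicities) are λ = 5 with multiplicity 4.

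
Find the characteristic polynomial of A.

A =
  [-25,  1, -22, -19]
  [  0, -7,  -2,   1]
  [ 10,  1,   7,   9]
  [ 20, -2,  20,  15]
x^4 + 10*x^3 - 250*x - 625

Expanding det(x·I − A) (e.g. by cofactor expansion or by noting that A is similar to its Jordan form J, which has the same characteristic polynomial as A) gives
  χ_A(x) = x^4 + 10*x^3 - 250*x - 625
which factors as (x - 5)*(x + 5)^3. The eigenvalues (with algebraic multiplicities) are λ = -5 with multiplicity 3, λ = 5 with multiplicity 1.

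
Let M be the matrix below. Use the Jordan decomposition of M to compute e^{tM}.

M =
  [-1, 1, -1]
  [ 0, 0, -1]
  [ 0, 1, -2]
e^{tM} =
  [exp(-t), t*exp(-t), -t*exp(-t)]
  [0, t*exp(-t) + exp(-t), -t*exp(-t)]
  [0, t*exp(-t), -t*exp(-t) + exp(-t)]

Strategy: write M = P · J · P⁻¹ where J is a Jordan canonical form, so e^{tM} = P · e^{tJ} · P⁻¹, and e^{tJ} can be computed block-by-block.

M has Jordan form
J =
  [-1,  1,  0]
  [ 0, -1,  0]
  [ 0,  0, -1]
(up to reordering of blocks).

Per-block formulas:
  For a 1×1 block at λ = -1: exp(t · [-1]) = [e^(-1t)].
  For a 2×2 Jordan block J_2(-1): exp(t · J_2(-1)) = e^(-1t)·(I + t·N), where N is the 2×2 nilpotent shift.

After assembling e^{tJ} and conjugating by P, we get:

e^{tM} =
  [exp(-t), t*exp(-t), -t*exp(-t)]
  [0, t*exp(-t) + exp(-t), -t*exp(-t)]
  [0, t*exp(-t), -t*exp(-t) + exp(-t)]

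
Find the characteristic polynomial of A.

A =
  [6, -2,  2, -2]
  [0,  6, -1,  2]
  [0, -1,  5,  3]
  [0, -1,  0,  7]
x^4 - 24*x^3 + 216*x^2 - 864*x + 1296

Expanding det(x·I − A) (e.g. by cofactor expansion or by noting that A is similar to its Jordan form J, which has the same characteristic polynomial as A) gives
  χ_A(x) = x^4 - 24*x^3 + 216*x^2 - 864*x + 1296
which factors as (x - 6)^4. The eigenvalues (with algebraic multiplicities) are λ = 6 with multiplicity 4.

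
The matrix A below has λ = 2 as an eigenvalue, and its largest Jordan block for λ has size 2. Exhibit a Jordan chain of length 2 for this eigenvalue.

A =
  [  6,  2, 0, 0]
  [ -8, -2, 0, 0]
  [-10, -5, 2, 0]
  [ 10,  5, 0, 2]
A Jordan chain for λ = 2 of length 2:
v_1 = (4, -8, -10, 10)ᵀ
v_2 = (1, 0, 0, 0)ᵀ

Let N = A − (2)·I. We want v_2 with N^2 v_2 = 0 but N^1 v_2 ≠ 0; then v_{j-1} := N · v_j for j = 2, …, 2.

Pick v_2 = (1, 0, 0, 0)ᵀ.
Then v_1 = N · v_2 = (4, -8, -10, 10)ᵀ.

Sanity check: (A − (2)·I) v_1 = (0, 0, 0, 0)ᵀ = 0. ✓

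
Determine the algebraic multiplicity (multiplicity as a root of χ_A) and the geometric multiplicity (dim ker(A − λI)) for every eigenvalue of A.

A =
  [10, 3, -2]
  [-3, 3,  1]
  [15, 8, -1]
λ = 4: alg = 3, geom = 1

Step 1 — factor the characteristic polynomial to read off the algebraic multiplicities:
  χ_A(x) = (x - 4)^3

Step 2 — compute geometric multiplicities via the rank-nullity identity g(λ) = n − rank(A − λI):
  rank(A − (4)·I) = 2, so dim ker(A − (4)·I) = n − 2 = 1

Summary:
  λ = 4: algebraic multiplicity = 3, geometric multiplicity = 1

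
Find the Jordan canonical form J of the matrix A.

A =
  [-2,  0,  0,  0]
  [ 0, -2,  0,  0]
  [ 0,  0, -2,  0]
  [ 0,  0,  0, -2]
J_1(-2) ⊕ J_1(-2) ⊕ J_1(-2) ⊕ J_1(-2)

The characteristic polynomial is
  det(x·I − A) = x^4 + 8*x^3 + 24*x^2 + 32*x + 16 = (x + 2)^4

Eigenvalues and multiplicities (the geometric multiplicity of λ is n − rank(A − λI), which equals the number of Jordan blocks for λ):
  λ = -2: algebraic multiplicity = 4, geometric multiplicity = 4

Determining the block sizes for each eigenvalue:
  λ = -2: gm = am = 4, so every block has size 1 → block sizes [1, 1, 1, 1]

Assembling the blocks gives a Jordan form
J =
  [-2,  0,  0,  0]
  [ 0, -2,  0,  0]
  [ 0,  0, -2,  0]
  [ 0,  0,  0, -2]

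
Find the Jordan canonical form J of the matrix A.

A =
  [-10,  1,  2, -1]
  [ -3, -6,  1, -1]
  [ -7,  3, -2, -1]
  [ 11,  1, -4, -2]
J_3(-5) ⊕ J_1(-5)

The characteristic polynomial is
  det(x·I − A) = x^4 + 20*x^3 + 150*x^2 + 500*x + 625 = (x + 5)^4

Eigenvalues and multiplicities (the geometric multiplicity of λ is n − rank(A − λI), which equals the number of Jordan blocks for λ):
  λ = -5: algebraic multiplicity = 4, geometric multiplicity = 2

Determining the block sizes for each eigenvalue:
  λ = -5: with am = 4 and gm = 2, the partition is not yet determined (e.g. several partitions of 4 into 2 parts exist). Let N = A − (-5)·I. Computing rank(N^1) = 2, rank(N^2) = 1, rank(N^3) = 0; the number of blocks of size ≥ j is rank(N^{j−1}) − rank(N^j), giving [2, 1, 1]. So we have 1 block(s) of size 3, 1 block(s) of size 1 → block sizes [3, 1]

Assembling the blocks gives a Jordan form
J =
  [-5,  1,  0,  0]
  [ 0, -5,  1,  0]
  [ 0,  0, -5,  0]
  [ 0,  0,  0, -5]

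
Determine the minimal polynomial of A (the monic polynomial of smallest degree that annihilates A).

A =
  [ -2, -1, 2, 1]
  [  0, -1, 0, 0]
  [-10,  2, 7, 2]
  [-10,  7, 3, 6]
x^4 - 10*x^3 + 29*x^2 - 8*x - 48

The characteristic polynomial is χ_A(x) = (x - 4)^2*(x - 3)*(x + 1), so the eigenvalues are known. The minimal polynomial is
  m_A(x) = Π_λ (x − λ)^{k_λ}
where k_λ is the size of the *largest* Jordan block for λ (equivalently, the smallest k with (A − λI)^k v = 0 for every generalised eigenvector v of λ).

  λ = -1: largest Jordan block has size 1, contributing (x + 1)
  λ = 3: largest Jordan block has size 1, contributing (x − 3)
  λ = 4: largest Jordan block has size 2, contributing (x − 4)^2

So m_A(x) = (x - 4)^2*(x - 3)*(x + 1) = x^4 - 10*x^3 + 29*x^2 - 8*x - 48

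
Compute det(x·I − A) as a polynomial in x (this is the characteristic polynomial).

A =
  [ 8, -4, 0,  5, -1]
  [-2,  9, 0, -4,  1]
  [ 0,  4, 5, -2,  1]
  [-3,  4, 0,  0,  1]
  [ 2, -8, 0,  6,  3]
x^5 - 25*x^4 + 250*x^3 - 1250*x^2 + 3125*x - 3125

Expanding det(x·I − A) (e.g. by cofactor expansion or by noting that A is similar to its Jordan form J, which has the same characteristic polynomial as A) gives
  χ_A(x) = x^5 - 25*x^4 + 250*x^3 - 1250*x^2 + 3125*x - 3125
which factors as (x - 5)^5. The eigenvalues (with algebraic multiplicities) are λ = 5 with multiplicity 5.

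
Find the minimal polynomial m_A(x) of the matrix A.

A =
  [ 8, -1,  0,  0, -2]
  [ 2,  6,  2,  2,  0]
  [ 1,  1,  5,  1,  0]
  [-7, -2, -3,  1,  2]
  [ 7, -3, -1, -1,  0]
x^2 - 8*x + 16

The characteristic polynomial is χ_A(x) = (x - 4)^5, so the eigenvalues are known. The minimal polynomial is
  m_A(x) = Π_λ (x − λ)^{k_λ}
where k_λ is the size of the *largest* Jordan block for λ (equivalently, the smallest k with (A − λI)^k v = 0 for every generalised eigenvector v of λ).

  λ = 4: largest Jordan block has size 2, contributing (x − 4)^2

So m_A(x) = (x - 4)^2 = x^2 - 8*x + 16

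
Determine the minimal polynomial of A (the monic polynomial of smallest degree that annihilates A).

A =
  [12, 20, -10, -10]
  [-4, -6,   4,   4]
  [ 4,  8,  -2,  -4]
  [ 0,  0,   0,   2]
x^2 - 2*x

The characteristic polynomial is χ_A(x) = x*(x - 2)^3, so the eigenvalues are known. The minimal polynomial is
  m_A(x) = Π_λ (x − λ)^{k_λ}
where k_λ is the size of the *largest* Jordan block for λ (equivalently, the smallest k with (A − λI)^k v = 0 for every generalised eigenvector v of λ).

  λ = 0: largest Jordan block has size 1, contributing (x − 0)
  λ = 2: largest Jordan block has size 1, contributing (x − 2)

So m_A(x) = x*(x - 2) = x^2 - 2*x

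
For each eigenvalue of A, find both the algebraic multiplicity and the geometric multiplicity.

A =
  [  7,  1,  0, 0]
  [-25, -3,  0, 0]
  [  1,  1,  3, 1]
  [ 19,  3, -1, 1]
λ = 2: alg = 4, geom = 2

Step 1 — factor the characteristic polynomial to read off the algebraic multiplicities:
  χ_A(x) = (x - 2)^4

Step 2 — compute geometric multiplicities via the rank-nullity identity g(λ) = n − rank(A − λI):
  rank(A − (2)·I) = 2, so dim ker(A − (2)·I) = n − 2 = 2

Summary:
  λ = 2: algebraic multiplicity = 4, geometric multiplicity = 2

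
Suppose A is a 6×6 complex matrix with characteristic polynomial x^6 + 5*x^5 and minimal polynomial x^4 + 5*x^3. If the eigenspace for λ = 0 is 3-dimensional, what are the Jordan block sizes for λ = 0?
Block sizes for λ = 0: [3, 1, 1]

Step 1 — from the characteristic polynomial, algebraic multiplicity of λ = 0 is 5. From dim ker(A − (0)·I) = 3, there are exactly 3 Jordan blocks for λ = 0.
Step 2 — from the minimal polynomial, the factor (x − 0)^3 tells us the largest block for λ = 0 has size 3.
Step 3 — with total size 5, 3 blocks, and largest block 3, the block sizes (in nonincreasing order) are [3, 1, 1].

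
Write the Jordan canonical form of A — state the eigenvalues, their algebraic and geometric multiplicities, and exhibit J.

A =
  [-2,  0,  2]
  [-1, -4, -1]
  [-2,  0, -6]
J_2(-4) ⊕ J_1(-4)

The characteristic polynomial is
  det(x·I − A) = x^3 + 12*x^2 + 48*x + 64 = (x + 4)^3

Eigenvalues and multiplicities (the geometric multiplicity of λ is n − rank(A − λI), which equals the number of Jordan blocks for λ):
  λ = -4: algebraic multiplicity = 3, geometric multiplicity = 2

Determining the block sizes for each eigenvalue:
  λ = -4: 2 blocks summing to 3 forces exactly one block of size 2 and the rest size 1 → block sizes [2, 1]

Assembling the blocks gives a Jordan form
J =
  [-4,  1,  0]
  [ 0, -4,  0]
  [ 0,  0, -4]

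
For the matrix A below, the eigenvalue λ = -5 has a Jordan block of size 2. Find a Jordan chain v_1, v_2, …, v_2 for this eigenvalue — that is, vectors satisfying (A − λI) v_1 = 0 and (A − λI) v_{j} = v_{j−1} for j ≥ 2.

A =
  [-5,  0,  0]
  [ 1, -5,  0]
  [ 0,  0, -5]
A Jordan chain for λ = -5 of length 2:
v_1 = (0, 1, 0)ᵀ
v_2 = (1, 0, 0)ᵀ

Let N = A − (-5)·I. We want v_2 with N^2 v_2 = 0 but N^1 v_2 ≠ 0; then v_{j-1} := N · v_j for j = 2, …, 2.

Pick v_2 = (1, 0, 0)ᵀ.
Then v_1 = N · v_2 = (0, 1, 0)ᵀ.

Sanity check: (A − (-5)·I) v_1 = (0, 0, 0)ᵀ = 0. ✓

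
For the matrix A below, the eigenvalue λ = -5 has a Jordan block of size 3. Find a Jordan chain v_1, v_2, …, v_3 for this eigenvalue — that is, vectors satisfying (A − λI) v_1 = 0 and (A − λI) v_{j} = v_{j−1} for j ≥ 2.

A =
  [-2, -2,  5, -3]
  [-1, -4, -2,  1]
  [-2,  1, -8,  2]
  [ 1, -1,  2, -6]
A Jordan chain for λ = -5 of length 3:
v_1 = (-2, 1, 1, -1)ᵀ
v_2 = (3, -1, -2, 1)ᵀ
v_3 = (1, 0, 0, 0)ᵀ

Let N = A − (-5)·I. We want v_3 with N^3 v_3 = 0 but N^2 v_3 ≠ 0; then v_{j-1} := N · v_j for j = 3, …, 2.

Pick v_3 = (1, 0, 0, 0)ᵀ.
Then v_2 = N · v_3 = (3, -1, -2, 1)ᵀ.
Then v_1 = N · v_2 = (-2, 1, 1, -1)ᵀ.

Sanity check: (A − (-5)·I) v_1 = (0, 0, 0, 0)ᵀ = 0. ✓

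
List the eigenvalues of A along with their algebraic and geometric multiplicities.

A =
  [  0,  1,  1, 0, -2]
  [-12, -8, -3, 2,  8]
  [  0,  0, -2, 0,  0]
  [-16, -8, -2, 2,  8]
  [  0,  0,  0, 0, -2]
λ = -2: alg = 5, geom = 3

Step 1 — factor the characteristic polynomial to read off the algebraic multiplicities:
  χ_A(x) = (x + 2)^5

Step 2 — compute geometric multiplicities via the rank-nullity identity g(λ) = n − rank(A − λI):
  rank(A − (-2)·I) = 2, so dim ker(A − (-2)·I) = n − 2 = 3

Summary:
  λ = -2: algebraic multiplicity = 5, geometric multiplicity = 3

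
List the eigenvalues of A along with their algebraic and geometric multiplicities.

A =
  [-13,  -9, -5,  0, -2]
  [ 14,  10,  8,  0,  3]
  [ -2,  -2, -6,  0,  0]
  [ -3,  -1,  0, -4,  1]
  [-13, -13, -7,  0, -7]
λ = -4: alg = 5, geom = 2

Step 1 — factor the characteristic polynomial to read off the algebraic multiplicities:
  χ_A(x) = (x + 4)^5

Step 2 — compute geometric multiplicities via the rank-nullity identity g(λ) = n − rank(A − λI):
  rank(A − (-4)·I) = 3, so dim ker(A − (-4)·I) = n − 3 = 2

Summary:
  λ = -4: algebraic multiplicity = 5, geometric multiplicity = 2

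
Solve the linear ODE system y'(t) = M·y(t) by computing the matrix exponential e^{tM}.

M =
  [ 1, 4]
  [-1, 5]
e^{tM} =
  [-2*t*exp(3*t) + exp(3*t), 4*t*exp(3*t)]
  [-t*exp(3*t), 2*t*exp(3*t) + exp(3*t)]

Strategy: write M = P · J · P⁻¹ where J is a Jordan canonical form, so e^{tM} = P · e^{tJ} · P⁻¹, and e^{tJ} can be computed block-by-block.

M has Jordan form
J =
  [3, 1]
  [0, 3]
(up to reordering of blocks).

Per-block formulas:
  For a 2×2 Jordan block J_2(3): exp(t · J_2(3)) = e^(3t)·(I + t·N), where N is the 2×2 nilpotent shift.

After assembling e^{tJ} and conjugating by P, we get:

e^{tM} =
  [-2*t*exp(3*t) + exp(3*t), 4*t*exp(3*t)]
  [-t*exp(3*t), 2*t*exp(3*t) + exp(3*t)]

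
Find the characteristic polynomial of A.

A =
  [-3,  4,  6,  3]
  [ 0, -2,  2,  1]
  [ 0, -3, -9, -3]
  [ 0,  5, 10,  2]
x^4 + 12*x^3 + 54*x^2 + 108*x + 81

Expanding det(x·I − A) (e.g. by cofactor expansion or by noting that A is similar to its Jordan form J, which has the same characteristic polynomial as A) gives
  χ_A(x) = x^4 + 12*x^3 + 54*x^2 + 108*x + 81
which factors as (x + 3)^4. The eigenvalues (with algebraic multiplicities) are λ = -3 with multiplicity 4.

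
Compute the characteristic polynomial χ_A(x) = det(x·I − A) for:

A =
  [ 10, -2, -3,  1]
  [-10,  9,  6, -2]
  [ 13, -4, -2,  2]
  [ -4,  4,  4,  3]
x^4 - 20*x^3 + 150*x^2 - 500*x + 625

Expanding det(x·I − A) (e.g. by cofactor expansion or by noting that A is similar to its Jordan form J, which has the same characteristic polynomial as A) gives
  χ_A(x) = x^4 - 20*x^3 + 150*x^2 - 500*x + 625
which factors as (x - 5)^4. The eigenvalues (with algebraic multiplicities) are λ = 5 with multiplicity 4.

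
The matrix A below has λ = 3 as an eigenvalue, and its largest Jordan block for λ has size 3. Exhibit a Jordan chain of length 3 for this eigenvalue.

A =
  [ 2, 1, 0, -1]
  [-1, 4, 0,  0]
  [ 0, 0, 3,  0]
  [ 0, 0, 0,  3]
A Jordan chain for λ = 3 of length 3:
v_1 = (1, 1, 0, 0)ᵀ
v_2 = (-1, 0, 0, 0)ᵀ
v_3 = (0, 0, 0, 1)ᵀ

Let N = A − (3)·I. We want v_3 with N^3 v_3 = 0 but N^2 v_3 ≠ 0; then v_{j-1} := N · v_j for j = 3, …, 2.

Pick v_3 = (0, 0, 0, 1)ᵀ.
Then v_2 = N · v_3 = (-1, 0, 0, 0)ᵀ.
Then v_1 = N · v_2 = (1, 1, 0, 0)ᵀ.

Sanity check: (A − (3)·I) v_1 = (0, 0, 0, 0)ᵀ = 0. ✓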